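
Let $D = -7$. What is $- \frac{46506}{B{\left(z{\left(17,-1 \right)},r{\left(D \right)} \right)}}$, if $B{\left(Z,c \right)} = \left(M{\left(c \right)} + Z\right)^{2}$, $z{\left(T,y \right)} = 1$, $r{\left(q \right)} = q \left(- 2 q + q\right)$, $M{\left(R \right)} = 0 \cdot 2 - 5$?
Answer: $- \frac{23253}{8} \approx -2906.6$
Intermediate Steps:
$M{\left(R \right)} = -5$ ($M{\left(R \right)} = 0 - 5 = -5$)
$r{\left(q \right)} = - q^{2}$ ($r{\left(q \right)} = q \left(- q\right) = - q^{2}$)
$B{\left(Z,c \right)} = \left(-5 + Z\right)^{2}$
$- \frac{46506}{B{\left(z{\left(17,-1 \right)},r{\left(D \right)} \right)}} = - \frac{46506}{\left(-5 + 1\right)^{2}} = - \frac{46506}{\left(-4\right)^{2}} = - \frac{46506}{16} = \left(-46506\right) \frac{1}{16} = - \frac{23253}{8}$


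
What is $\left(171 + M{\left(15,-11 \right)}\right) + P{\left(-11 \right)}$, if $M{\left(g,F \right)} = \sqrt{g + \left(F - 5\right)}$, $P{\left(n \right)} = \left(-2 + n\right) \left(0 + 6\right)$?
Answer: $93 + i \approx 93.0 + 1.0 i$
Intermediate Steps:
$P{\left(n \right)} = -12 + 6 n$ ($P{\left(n \right)} = \left(-2 + n\right) 6 = -12 + 6 n$)
$M{\left(g,F \right)} = \sqrt{-5 + F + g}$ ($M{\left(g,F \right)} = \sqrt{g + \left(-5 + F\right)} = \sqrt{-5 + F + g}$)
$\left(171 + M{\left(15,-11 \right)}\right) + P{\left(-11 \right)} = \left(171 + \sqrt{-5 - 11 + 15}\right) + \left(-12 + 6 \left(-11\right)\right) = \left(171 + \sqrt{-1}\right) - 78 = \left(171 + i\right) - 78 = 93 + i$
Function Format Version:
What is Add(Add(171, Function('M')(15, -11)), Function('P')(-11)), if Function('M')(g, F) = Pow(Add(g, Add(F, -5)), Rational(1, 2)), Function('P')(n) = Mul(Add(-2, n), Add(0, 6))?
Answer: Add(93, I) ≈ Add(93.000, Mul(1.0000, I))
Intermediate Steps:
Function('P')(n) = Add(-12, Mul(6, n)) (Function('P')(n) = Mul(Add(-2, n), 6) = Add(-12, Mul(6, n)))
Function('M')(g, F) = Pow(Add(-5, F, g), Rational(1, 2)) (Function('M')(g, F) = Pow(Add(g, Add(-5, F)), Rational(1, 2)) = Pow(Add(-5, F, g), Rational(1, 2)))
Add(Add(171, Function('M')(15, -11)), Function('P')(-11)) = Add(Add(171, Pow(Add(-5, -11, 15), Rational(1, 2))), Add(-12, Mul(6, -11))) = Add(Add(171, Pow(-1, Rational(1, 2))), Add(-12, -66)) = Add(Add(171, I), -78) = Add(93, I)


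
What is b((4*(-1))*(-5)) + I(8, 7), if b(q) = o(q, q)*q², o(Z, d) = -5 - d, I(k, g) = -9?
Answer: -10009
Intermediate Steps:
b(q) = q²*(-5 - q) (b(q) = (-5 - q)*q² = q²*(-5 - q))
b((4*(-1))*(-5)) + I(8, 7) = ((4*(-1))*(-5))²*(-5 - 4*(-1)*(-5)) - 9 = (-4*(-5))²*(-5 - (-4)*(-5)) - 9 = 20²*(-5 - 1*20) - 9 = 400*(-5 - 20) - 9 = 400*(-25) - 9 = -10000 - 9 = -10009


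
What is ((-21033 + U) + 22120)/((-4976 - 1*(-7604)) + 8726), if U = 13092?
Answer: 14179/11354 ≈ 1.2488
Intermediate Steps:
((-21033 + U) + 22120)/((-4976 - 1*(-7604)) + 8726) = ((-21033 + 13092) + 22120)/((-4976 - 1*(-7604)) + 8726) = (-7941 + 22120)/((-4976 + 7604) + 8726) = 14179/(2628 + 8726) = 14179/11354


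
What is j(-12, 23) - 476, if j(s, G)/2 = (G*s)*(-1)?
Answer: 76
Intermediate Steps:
j(s, G) = -2*G*s (j(s, G) = 2*((G*s)*(-1)) = 2*(-G*s) = -2*G*s)
j(-12, 23) - 476 = -2*23*(-12) - 476 = 552 - 476 = 76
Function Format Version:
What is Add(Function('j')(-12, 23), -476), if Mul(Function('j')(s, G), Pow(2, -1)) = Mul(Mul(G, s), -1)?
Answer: 76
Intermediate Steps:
Function('j')(s, G) = Mul(-2, G, s) (Function('j')(s, G) = Mul(2, Mul(Mul(G, s), -1)) = Mul(2, Mul(-1, G, s)) = Mul(-2, G, s))
Add(Function('j')(-12, 23), -476) = Add(Mul(-2, 23, -12), -476) = Add(552, -476) = 76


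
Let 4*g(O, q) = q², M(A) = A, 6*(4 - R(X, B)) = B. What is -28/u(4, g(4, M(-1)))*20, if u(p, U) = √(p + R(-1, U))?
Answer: -1120*√1146/191 ≈ -198.51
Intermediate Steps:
R(X, B) = 4 - B/6
g(O, q) = q²/4
u(p, U) = √(4 + p - U/6) (u(p, U) = √(p + (4 - U/6)) = √(4 + p - U/6))
-28/u(4, g(4, M(-1)))*20 = -28*6/√(144 - 3*(-1)²/2 + 36*4)*20 = -28*6/√(144 - 3/2 + 144)*20 = -28*2*√1146/191*20 = -56*√1146/191*20 = -1120*√1146/191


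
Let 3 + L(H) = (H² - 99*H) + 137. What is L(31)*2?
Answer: -3948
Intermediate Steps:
L(H) = 134 + H² - 99*H (L(H) = -3 + ((H² - 99*H) + 137) = -3 + (137 + H² - 99*H) = 134 + H² - 99*H)
L(31)*2 = (134 + 31² - 99*31)*2 = (134 + 961 - 3069)*2 = -1974*2 = -3948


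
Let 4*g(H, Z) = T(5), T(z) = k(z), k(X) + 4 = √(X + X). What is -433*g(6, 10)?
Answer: 433 - 433*√10/4 ≈ 90.683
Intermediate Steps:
k(X) = -4 + √2*√X (k(X) = -4 + √(X + X) = -4 + √(2*X) = -4 + √2*√X)
T(z) = -4 + √2*√z
g(H, Z) = -1 + √10/4 (g(H, Z) = (-4 + √2*√5)/4 = (-4 + √10)/4 = -1 + √10/4)
-433*g(6, 10) = -433*(-1 + √10/4) = 433 - 433*√10/4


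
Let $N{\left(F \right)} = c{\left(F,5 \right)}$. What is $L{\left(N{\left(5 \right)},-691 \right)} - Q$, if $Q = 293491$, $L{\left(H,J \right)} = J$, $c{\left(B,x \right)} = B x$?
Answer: $-294182$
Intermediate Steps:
$N{\left(F \right)} = 5 F$ ($N{\left(F \right)} = F 5 = 5 F$)
$L{\left(N{\left(5 \right)},-691 \right)} - Q = -691 - 293491 = -294182$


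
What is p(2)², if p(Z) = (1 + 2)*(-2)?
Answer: 36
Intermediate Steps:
p(Z) = -6 (p(Z) = 3*(-2) = -6)
p(2)² = (-6)² = 36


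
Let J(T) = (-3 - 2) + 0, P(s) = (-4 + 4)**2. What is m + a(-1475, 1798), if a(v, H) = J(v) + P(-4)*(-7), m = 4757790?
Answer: 4757785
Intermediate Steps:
P(s) = 0 (P(s) = 0**2 = 0)
J(T) = -5 (J(T) = -5 + 0 = -5)
a(v, H) = -5 (a(v, H) = -5 + 0*(-7) = -5 + 0 = -5)
m + a(-1475, 1798) = 4757790 - 5 = 4757785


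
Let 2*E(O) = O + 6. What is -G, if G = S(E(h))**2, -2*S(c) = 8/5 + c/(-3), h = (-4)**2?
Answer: -961/900 ≈ -1.0678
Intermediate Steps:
h = 16
E(O) = 3 + O/2 (E(O) = (O + 6)/2 = (6 + O)/2 = 3 + O/2)
S(c) = -4/5 + c/6 (S(c) = -(8/5 + c/(-3))/2 = -(8*(1/5) + c*(-1/3))/2 = -(8/5 - c/3)/2 = -4/5 + c/6)
G = 961/900 (G = (-4/5 + (3 + (1/2)*16)/6)**2 = (-4/5 + (3 + 8)/6)**2 = (-4/5 + (1/6)*11)**2 = (-4/5 + 11/6)**2 = (31/30)**2 = 961/900 ≈ 1.0678)
-G = -1*961/900 = -961/900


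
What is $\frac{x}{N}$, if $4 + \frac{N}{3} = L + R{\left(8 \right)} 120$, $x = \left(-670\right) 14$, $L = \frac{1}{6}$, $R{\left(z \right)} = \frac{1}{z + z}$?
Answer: $- \frac{9380}{11} \approx -852.73$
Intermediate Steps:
$R{\left(z \right)} = \frac{1}{2 z}$
$L = \frac{1}{6} \approx 0.16667$
$x = -9380$
$N = 11$ ($N = -12 + 3 \left(\frac{1}{6} + \frac{1}{2 \cdot 8} \cdot 120\right) = -12 + 3 \left(\frac{1}{6} + \frac{1}{2} \cdot \frac{1}{8} \cdot 120\right) = -12 + 3 \left(\frac{1}{6} + \frac{1}{16} \cdot 120\right) = -12 + 3 \left(\frac{1}{6} + \frac{15}{2}\right) = -12 + 3 \cdot \frac{23}{3} = -12 + 23 = 11$)
$\frac{x}{N} = - \frac{9380}{11}$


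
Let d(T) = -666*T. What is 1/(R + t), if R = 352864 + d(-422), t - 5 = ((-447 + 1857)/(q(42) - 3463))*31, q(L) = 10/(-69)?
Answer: 238957/151476844407 ≈ 1.5775e-6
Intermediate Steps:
q(L) = -10/69 (q(L) = 10*(-1/69) = -10/69)
t = -1821205/238957 (t = 5 + ((-447 + 1857)/(-10/69 - 3463))*31 = 5 + (1410/(-238957/69))*31 = 5 + (1410*(-69/238957))*31 = 5 - 97290/238957*31 = 5 - 3015990/238957 = -1821205/238957 ≈ -7.6215)
R = 633916 (R = 352864 - 666*(-422) = 352864 + 281052 = 633916)
1/(R + t) = 1/(633916 - 1821205/238957) = 1/(151476844407/238957) = 238957/151476844407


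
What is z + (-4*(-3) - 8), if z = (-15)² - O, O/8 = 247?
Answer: -1747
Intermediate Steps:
O = 1976 (O = 8*247 = 1976)
z = -1751 (z = (-15)² - 1*1976 = 225 - 1976 = -1751)
z + (-4*(-3) - 8) = -1751 + (-4*(-3) - 8) = -1751 + (12 - 8) = -1751 + 4 = -1747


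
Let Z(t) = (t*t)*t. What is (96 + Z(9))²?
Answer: 680625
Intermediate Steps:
Z(t) = t³ (Z(t) = t²*t = t³)
(96 + Z(9))² = (96 + 9³)² = (96 + 729)² = 825² = 680625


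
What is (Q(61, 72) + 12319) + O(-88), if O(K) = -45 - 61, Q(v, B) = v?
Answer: 12274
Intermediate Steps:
O(K) = -106
(Q(61, 72) + 12319) + O(-88) = (61 + 12319) - 106 = 12380 - 106 = 12274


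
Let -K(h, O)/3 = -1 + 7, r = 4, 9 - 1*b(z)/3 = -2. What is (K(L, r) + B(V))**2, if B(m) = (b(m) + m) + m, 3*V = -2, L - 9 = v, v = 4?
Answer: 1681/9 ≈ 186.78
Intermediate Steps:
L = 13 (L = 9 + 4 = 13)
b(z) = 33 (b(z) = 27 - 3*(-2) = 27 + 6 = 33)
V = -2/3 (V = (1/3)*(-2) = -2/3 ≈ -0.66667)
B(m) = 33 + 2*m (B(m) = (33 + m) + m = 33 + 2*m)
K(h, O) = -18 (K(h, O) = -3*(-1 + 7) = -3*6 = -18)
(K(L, r) + B(V))**2 = (-18 + (33 + 2*(-2/3)))**2 = (-18 + (33 - 4/3))**2 = (-18 + 95/3)**2 = (41/3)**2 = 1681/9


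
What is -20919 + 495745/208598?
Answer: -4363165817/208598 ≈ -20917.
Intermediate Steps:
-20919 + 495745/208598 = -4363165817/208598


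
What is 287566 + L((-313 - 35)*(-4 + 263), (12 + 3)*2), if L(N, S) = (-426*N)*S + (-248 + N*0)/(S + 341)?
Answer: 427456748898/371 ≈ 1.1522e+9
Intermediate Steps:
L(N, S) = -248/(341 + S) - 426*N*S (L(N, S) = -426*N*S + (-248 + 0)/(341 + S) = -426*N*S - 248/(341 + S) = -248/(341 + S) - 426*N*S)
287566 + L((-313 - 35)*(-4 + 263), (12 + 3)*2) = 287566 + 2*(-124 - 72633*(-313 - 35)*(-4 + 263)*(12 + 3)*2 - 213*(-313 - 35)*(-4 + 263)*((12 + 3)*2)**2)/(341 + (12 + 3)*2) = 287566 + 2*(-124 - 72633*(-348*259)*15*2 - 213*(-348*259)*(15*2)**2)/(341 + 15*2) = 287566 + 2*(-124 - 72633*(-90132)*30 - 213*(-90132)*30**2)/(341 + 30) = 287566 + 2*(-124 + 196396726680 - 213*(-90132)*900)/371 = 287566 + 2*(1/371)*(-124 + 196396726680 + 17278304400) = 287566 + 2*(1/371)*213675030956 = 287566 + 427350061912/371 = 427456748898/371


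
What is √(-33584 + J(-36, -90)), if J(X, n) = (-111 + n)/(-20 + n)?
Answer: I*√406344290/110 ≈ 183.25*I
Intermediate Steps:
J(X, n) = (-111 + n)/(-20 + n)
√(-33584 + J(-36, -90)) = √(-33584 + (-111 - 90)/(-20 - 90)) = √(-33584 - 201/(-110)) = √(-33584 - 1/110*(-201)) = √(-33584 + 201/110) = √(-3694039/110) = I*√406344290/110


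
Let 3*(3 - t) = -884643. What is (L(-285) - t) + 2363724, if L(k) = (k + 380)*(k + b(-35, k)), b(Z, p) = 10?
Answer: 2042715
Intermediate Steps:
t = 294884 (t = 3 - 1/3*(-884643) = 3 + 294881 = 294884)
L(k) = (10 + k)*(380 + k) (L(k) = (k + 380)*(k + 10) = (380 + k)*(10 + k) = (10 + k)*(380 + k))
(L(-285) - t) + 2363724 = ((3800 + (-285)**2 + 390*(-285)) - 1*294884) + 2363724 = ((3800 + 81225 - 111150) - 294884) + 2363724 = (-26125 - 294884) + 2363724 = -321009 + 2363724 = 2042715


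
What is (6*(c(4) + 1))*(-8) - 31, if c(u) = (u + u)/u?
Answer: -175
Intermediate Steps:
c(u) = 2 (c(u) = (2*u)/u = 2)
(6*(c(4) + 1))*(-8) - 31 = (6*(2 + 1))*(-8) - 31 = (6*3)*(-8) - 31 = 18*(-8) - 31 = -144 - 31 = -175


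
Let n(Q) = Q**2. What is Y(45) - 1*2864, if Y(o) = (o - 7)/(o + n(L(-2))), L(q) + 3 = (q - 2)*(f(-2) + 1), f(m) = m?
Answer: -65853/23 ≈ -2863.2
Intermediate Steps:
L(q) = -1 - q (L(q) = -3 + (q - 2)*(-2 + 1) = -3 + (-2 + q)*(-1) = -3 + (2 - q) = -1 - q)
Y(o) = (-7 + o)/(1 + o) (Y(o) = (o - 7)/(o + (-1 - 1*(-2))**2) = (-7 + o)/(o + (-1 + 2)**2) = (-7 + o)/(o + 1**2) = (-7 + o)/(o + 1) = (-7 + o)/(1 + o))
Y(45) - 1*2864 = (-7 + 45)/(1 + 45) - 1*2864 = 38/46 - 2864 = (1/46)*38 - 2864 = 19/23 - 2864 = -65853/23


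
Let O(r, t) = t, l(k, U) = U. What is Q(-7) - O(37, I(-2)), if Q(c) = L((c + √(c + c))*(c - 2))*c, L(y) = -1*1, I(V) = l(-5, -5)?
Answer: 12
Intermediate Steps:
I(V) = -5
L(y) = -1
Q(c) = -c
Q(-7) - O(37, I(-2)) = -1*(-7) - 1*(-5) = 7 + 5 = 12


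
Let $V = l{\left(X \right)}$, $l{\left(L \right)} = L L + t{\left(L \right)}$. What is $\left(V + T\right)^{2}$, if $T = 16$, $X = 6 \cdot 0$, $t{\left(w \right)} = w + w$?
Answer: $256$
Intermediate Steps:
$t{\left(w \right)} = 2 w$
$X = 0$
$l{\left(L \right)} = L^{2} + 2 L$ ($l{\left(L \right)} = L L + 2 L = L^{2} + 2 L$)
$V = 0$ ($V = 0 \left(2 + 0\right) = 0 \cdot 2 = 0$)
$\left(V + T\right)^{2} = \left(0 + 16\right)^{2} = 16^{2} = 256$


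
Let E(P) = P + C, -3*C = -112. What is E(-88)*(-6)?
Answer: 304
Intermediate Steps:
C = 112/3 (C = -⅓*(-112) = 112/3 ≈ 37.333)
E(P) = 112/3 + P (E(P) = P + 112/3 = 112/3 + P)
E(-88)*(-6) = (112/3 - 88)*(-6) = -152/3*(-6) = 304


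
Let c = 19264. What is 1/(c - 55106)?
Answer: -1/35842 ≈ -2.7900e-5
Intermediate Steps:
1/(c - 55106) = 1/(19264 - 55106) = 1/(-35842) = -1/35842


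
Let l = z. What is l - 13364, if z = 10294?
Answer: -3070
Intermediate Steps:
l = 10294
l - 13364 = 10294 - 13364 = -3070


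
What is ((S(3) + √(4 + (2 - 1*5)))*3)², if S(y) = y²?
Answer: 900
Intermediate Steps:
((S(3) + √(4 + (2 - 1*5)))*3)² = ((3² + √(4 + (2 - 1*5)))*3)² = ((9 + √(4 + (2 - 5)))*3)² = ((9 + √(4 - 3))*3)² = ((9 + √1)*3)² = ((9 + 1)*3)² = (10*3)² = 30² = 900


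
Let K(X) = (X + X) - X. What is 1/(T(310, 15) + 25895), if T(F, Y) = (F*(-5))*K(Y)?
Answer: 1/2645 ≈ 0.00037807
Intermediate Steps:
K(X) = X (K(X) = 2*X - X = X)
T(F, Y) = -5*F*Y (T(F, Y) = (F*(-5))*Y = (-5*F)*Y = -5*F*Y)
1/(T(310, 15) + 25895) = 1/(-5*310*15 + 25895) = 1/(-23250 + 25895) = 1/2645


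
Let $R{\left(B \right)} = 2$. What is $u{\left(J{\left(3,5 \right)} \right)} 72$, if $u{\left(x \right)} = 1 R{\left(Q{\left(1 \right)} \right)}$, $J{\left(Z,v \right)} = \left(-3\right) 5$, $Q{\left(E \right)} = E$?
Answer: $144$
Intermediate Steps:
$J{\left(Z,v \right)} = -15$
$u{\left(x \right)} = 2$ ($u{\left(x \right)} = 1 \cdot 2 = 2$)
$u{\left(J{\left(3,5 \right)} \right)} 72 = 2 \cdot 72 = 144$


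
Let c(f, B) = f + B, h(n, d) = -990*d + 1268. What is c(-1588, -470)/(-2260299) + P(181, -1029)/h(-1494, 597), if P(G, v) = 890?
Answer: -132989319/222173076473 ≈ -0.00059858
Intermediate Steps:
h(n, d) = 1268 - 990*d
c(f, B) = B + f
c(-1588, -470)/(-2260299) + P(181, -1029)/h(-1494, 597) = (-470 - 1588)/(-2260299) + 890/(1268 - 990*597) = -2058*(-1/2260299) + 890/(1268 - 591030) = 686/753433 + 890/(-589762) = 686/753433 + 890*(-1/589762) = 686/753433 - 445/294881 = -132989319/222173076473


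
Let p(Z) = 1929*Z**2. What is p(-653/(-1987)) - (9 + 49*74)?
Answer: -13529051354/3948169 ≈ -3426.7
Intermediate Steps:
p(-653/(-1987)) - (9 + 49*74) = 1929*(-653/(-1987))**2 - (9 + 49*74) = 1929*(-653*(-1/1987))**2 - (9 + 3626) = 1929*(653/1987)**2 - 1*3635 = 1929*(426409/3948169) - 3635 = 822542961/3948169 - 3635 = -13529051354/3948169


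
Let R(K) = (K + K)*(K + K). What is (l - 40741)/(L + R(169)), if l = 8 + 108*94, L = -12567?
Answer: -30581/101677 ≈ -0.30077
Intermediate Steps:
R(K) = 4*K² (R(K) = (2*K)*(2*K) = 4*K²)
l = 10160 (l = 8 + 10152 = 10160)
(l - 40741)/(L + R(169)) = (10160 - 40741)/(-12567 + 4*169²) = -30581/(-12567 + 4*28561) = -30581/(-12567 + 114244) = -30581/101677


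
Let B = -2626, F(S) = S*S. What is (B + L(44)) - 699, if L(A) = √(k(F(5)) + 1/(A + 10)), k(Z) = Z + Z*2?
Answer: -3325 + √24306/18 ≈ -3316.3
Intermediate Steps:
F(S) = S²
k(Z) = 3*Z (k(Z) = Z + 2*Z = 3*Z)
L(A) = √(75 + 1/(10 + A)) (L(A) = √(3*5² + 1/(A + 10)) = √(3*25 + 1/(10 + A)) = √(75 + 1/(10 + A)))
(B + L(44)) - 699 = (-2626 + √((751 + 75*44)/(10 + 44))) - 699 = (-2626 + √((751 + 3300)/54)) - 699 = (-2626 + √((1/54)*4051)) - 699 = (-2626 + √(4051/54)) - 699 = (-2626 + √24306/18) - 699 = -3325 + √24306/18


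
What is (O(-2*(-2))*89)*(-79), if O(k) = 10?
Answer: -70310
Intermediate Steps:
(O(-2*(-2))*89)*(-79) = (10*89)*(-79) = 890*(-79) = -70310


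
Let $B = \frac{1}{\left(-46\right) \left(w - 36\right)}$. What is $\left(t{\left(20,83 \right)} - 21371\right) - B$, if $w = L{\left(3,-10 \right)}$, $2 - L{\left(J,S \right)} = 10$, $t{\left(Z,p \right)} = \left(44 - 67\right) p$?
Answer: $- \frac{47118721}{2024} \approx -23280.0$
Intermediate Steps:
$t{\left(Z,p \right)} = - 23 p$
$L{\left(J,S \right)} = -8$ ($L{\left(J,S \right)} = 2 - 10 = -8$)
$w = -8$
$B = \frac{1}{2024}$ ($B = \frac{1}{\left(-46\right) \left(-8 - 36\right)} = \frac{1}{\left(-46\right) \left(-44\right)} = \frac{1}{2024} \approx 0.00049407$)
$\left(t{\left(20,83 \right)} - 21371\right) - B = \left(\left(-23\right) 83 - 21371\right) - \frac{1}{2024} = \left(-1909 - 21371\right) - \frac{1}{2024} = -23280 - \frac{1}{2024} = - \frac{47118721}{2024}$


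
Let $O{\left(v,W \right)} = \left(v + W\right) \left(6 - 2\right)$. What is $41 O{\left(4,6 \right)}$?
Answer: $1640$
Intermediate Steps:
$O{\left(v,W \right)} = 4 W + 4 v$ ($O{\left(v,W \right)} = \left(W + v\right) 4 = 4 W + 4 v$)
$41 O{\left(4,6 \right)} = 41 \left(4 \cdot 6 + 4 \cdot 4\right) = 41 \left(24 + 16\right) = 41 \cdot 40 = 1640$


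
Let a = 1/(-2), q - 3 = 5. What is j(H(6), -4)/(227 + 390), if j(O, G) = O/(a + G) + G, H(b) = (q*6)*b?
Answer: -68/617 ≈ -0.11021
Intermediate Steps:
q = 8 (q = 3 + 5 = 8)
a = -½ ≈ -0.50000
H(b) = 48*b (H(b) = (8*6)*b = 48*b)
j(O, G) = G + O/(-½ + G) (j(O, G) = O/(-½ + G) + G = G + O/(-½ + G))
j(H(6), -4)/(227 + 390) = ((-1*(-4) + 2*(48*6) + 2*(-4)²)/(-1 + 2*(-4)))/(227 + 390) = ((4 + 2*288 + 2*16)/(-1 - 8))/617 = ((4 + 576 + 32)/(-9))*(1/617) = -⅑*612*(1/617) = -68*1/617 = -68/617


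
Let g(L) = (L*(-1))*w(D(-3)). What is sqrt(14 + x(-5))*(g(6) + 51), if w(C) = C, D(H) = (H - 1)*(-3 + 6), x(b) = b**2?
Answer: 123*sqrt(39) ≈ 768.13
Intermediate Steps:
D(H) = -3 + 3*H (D(H) = (-1 + H)*3 = -3 + 3*H)
g(L) = 12*L (g(L) = (L*(-1))*(-3 + 3*(-3)) = (-L)*(-3 - 9) = -L*(-12) = 12*L)
sqrt(14 + x(-5))*(g(6) + 51) = sqrt(14 + (-5)**2)*(12*6 + 51) = sqrt(14 + 25)*(72 + 51) = sqrt(39)*123 = 123*sqrt(39)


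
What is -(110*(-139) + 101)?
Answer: 15189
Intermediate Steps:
-(110*(-139) + 101) = -(-15290 + 101) = -1*(-15189) = 15189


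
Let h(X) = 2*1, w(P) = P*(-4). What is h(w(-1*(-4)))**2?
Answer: 4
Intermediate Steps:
w(P) = -4*P
h(X) = 2
h(w(-1*(-4)))**2 = 2**2 = 4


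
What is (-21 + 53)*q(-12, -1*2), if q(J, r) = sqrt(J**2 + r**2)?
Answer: 64*sqrt(37) ≈ 389.30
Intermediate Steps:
(-21 + 53)*q(-12, -1*2) = (-21 + 53)*sqrt((-12)**2 + (-1*2)**2) = 32*sqrt(144 + (-2)**2) = 32*sqrt(144 + 4) = 32*sqrt(148) = 32*(2*sqrt(37)) = 64*sqrt(37)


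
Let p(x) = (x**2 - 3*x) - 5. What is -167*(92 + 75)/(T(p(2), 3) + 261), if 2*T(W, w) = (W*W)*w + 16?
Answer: -55778/685 ≈ -81.428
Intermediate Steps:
p(x) = -5 + x**2 - 3*x
T(W, w) = 8 + w*W**2/2 (T(W, w) = ((W*W)*w + 16)/2 = (W**2*w + 16)/2 = (w*W**2 + 16)/2 = (16 + w*W**2)/2 = 8 + w*W**2/2)
-167*(92 + 75)/(T(p(2), 3) + 261) = -167*(92 + 75)/((8 + (1/2)*3*(-5 + 2**2 - 3*2)**2) + 261) = -167*167/((8 + (1/2)*3*(-5 + 4 - 6)**2) + 261) = -167*167/((8 + (1/2)*3*(-7)**2) + 261) = -167*167/((8 + (1/2)*3*49) + 261) = -167*167/((8 + 147/2) + 261) = -167*167/(163/2 + 261) = -167/((685/2)*(1/167)) = -167/685/334 = -167*334/685 = -55778/685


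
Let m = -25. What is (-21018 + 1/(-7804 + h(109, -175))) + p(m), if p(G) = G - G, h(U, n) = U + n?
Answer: -165411661/7870 ≈ -21018.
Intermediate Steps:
p(G) = 0
(-21018 + 1/(-7804 + h(109, -175))) + p(m) = (-21018 + 1/(-7804 + (109 - 175))) + 0 = (-21018 + 1/(-7804 - 66)) + 0 = (-21018 + 1/(-7870)) + 0 = (-21018 - 1/7870) + 0 = -165411661/7870 + 0 = -165411661/7870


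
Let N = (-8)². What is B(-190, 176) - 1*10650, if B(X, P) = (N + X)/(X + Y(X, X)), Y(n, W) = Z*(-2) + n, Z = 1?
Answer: -2034087/191 ≈ -10650.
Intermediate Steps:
N = 64
Y(n, W) = -2 + n (Y(n, W) = 1*(-2) + n = -2 + n)
B(X, P) = (64 + X)/(-2 + 2*X) (B(X, P) = (64 + X)/(X + (-2 + X)) = (64 + X)/(-2 + 2*X))
B(-190, 176) - 1*10650 = (64 - 190)/(2*(-1 - 190)) - 1*10650 = (½)*(-126)/(-191) - 10650 = (½)*(-1/191)*(-126) - 10650 = 63/191 - 10650 = -2034087/191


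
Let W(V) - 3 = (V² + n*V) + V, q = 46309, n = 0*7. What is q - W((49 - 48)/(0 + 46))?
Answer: 97983449/2116 ≈ 46306.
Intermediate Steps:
n = 0
W(V) = 3 + V + V² (W(V) = 3 + ((V² + 0*V) + V) = 3 + ((V² + 0) + V) = 3 + (V² + V) = 3 + (V + V²) = 3 + V + V²)
q - W((49 - 48)/(0 + 46)) = 46309 - (3 + (49 - 48)/(0 + 46) + ((49 - 48)/(0 + 46))²) = 46309 - (3 + 1/46 + (1/46)²) = 46309 - (3 + 1/46 + 1/2116) = 46309 - 1*6395/2116 = 46309 - 6395/2116 = 97983449/2116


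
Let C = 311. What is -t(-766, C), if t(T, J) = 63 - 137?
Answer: 74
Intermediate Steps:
t(T, J) = -74
-t(-766, C) = -1*(-74) = 74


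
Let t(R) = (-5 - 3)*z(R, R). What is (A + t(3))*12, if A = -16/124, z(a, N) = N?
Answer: -8976/31 ≈ -289.55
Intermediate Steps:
t(R) = -8*R (t(R) = (-5 - 3)*R = -8*R)
A = -4/31 (A = -16*1/124 = -4/31 ≈ -0.12903)
(A + t(3))*12 = (-4/31 - 8*3)*12 = (-4/31 - 24)*12 = -748/31*12 = -8976/31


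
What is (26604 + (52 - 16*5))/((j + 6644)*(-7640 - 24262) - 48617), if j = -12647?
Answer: 26576/191459089 ≈ 0.00013881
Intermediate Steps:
(26604 + (52 - 16*5))/((j + 6644)*(-7640 - 24262) - 48617) = (26604 + (52 - 16*5))/((-12647 + 6644)*(-7640 - 24262) - 48617) = (26604 + (52 - 80))/(-6003*(-31902) - 48617) = (26604 - 28)/(191507706 - 48617) = 26576/191459089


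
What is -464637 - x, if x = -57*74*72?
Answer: -160941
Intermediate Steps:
x = -303696 (x = -4218*72 = -303696)
-464637 - x = -464637 - 1*(-303696) = -464637 + 303696 = -160941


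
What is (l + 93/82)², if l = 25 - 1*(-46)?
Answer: 34987225/6724 ≈ 5203.3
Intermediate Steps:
l = 71 (l = 25 + 46 = 71)
(l + 93/82)² = (71 + 93/82)² = (5915/82)² = 34987225/6724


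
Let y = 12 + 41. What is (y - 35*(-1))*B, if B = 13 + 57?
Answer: 6160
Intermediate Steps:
B = 70
y = 53
(y - 35*(-1))*B = (53 - 35*(-1))*70 = (53 + 35)*70 = 88*70 = 6160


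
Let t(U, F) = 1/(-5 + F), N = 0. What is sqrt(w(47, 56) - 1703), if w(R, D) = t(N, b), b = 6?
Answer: I*sqrt(1702) ≈ 41.255*I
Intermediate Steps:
w(R, D) = 1 (w(R, D) = 1/(-5 + 6) = 1/1 = 1)
sqrt(w(47, 56) - 1703) = sqrt(1 - 1703) = sqrt(-1702) = I*sqrt(1702)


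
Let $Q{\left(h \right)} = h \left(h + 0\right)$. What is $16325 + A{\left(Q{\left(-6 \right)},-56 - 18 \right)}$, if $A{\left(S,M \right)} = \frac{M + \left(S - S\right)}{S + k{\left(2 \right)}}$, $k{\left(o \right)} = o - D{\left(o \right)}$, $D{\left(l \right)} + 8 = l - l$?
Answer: $\frac{375438}{23} \approx 16323.0$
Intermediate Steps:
$Q{\left(h \right)} = h^{2}$ ($Q{\left(h \right)} = h h = h^{2}$)
$D{\left(l \right)} = -8$ ($D{\left(l \right)} = -8 + \left(l - l\right) = -8 + 0 = -8$)
$k{\left(o \right)} = 8 + o$ ($k{\left(o \right)} = o - -8 = o + 8 = 8 + o$)
$A{\left(S,M \right)} = \frac{M}{10 + S}$ ($A{\left(S,M \right)} = \frac{M + \left(S - S\right)}{S + \left(8 + 2\right)} = \frac{M + 0}{S + 10} = \frac{M}{10 + S}$)
$16325 + A{\left(Q{\left(-6 \right)},-56 - 18 \right)} = 16325 + \frac{-56 - 18}{10 + \left(-6\right)^{2}} = 16325 - \frac{74}{10 + 36} = 16325 - \frac{74}{46} = 16325 - \frac{37}{23} = \frac{375438}{23}$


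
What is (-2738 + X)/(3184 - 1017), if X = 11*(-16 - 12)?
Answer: -3046/2167 ≈ -1.4056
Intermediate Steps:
X = -308 (X = 11*(-28) = -308)
(-2738 + X)/(3184 - 1017) = (-2738 - 308)/(3184 - 1017) = -3046/2167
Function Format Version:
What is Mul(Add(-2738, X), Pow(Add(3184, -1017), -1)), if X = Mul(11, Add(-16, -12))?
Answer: Rational(-3046, 2167) ≈ -1.4056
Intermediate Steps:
X = -308 (X = Mul(11, -28) = -308)
Mul(Add(-2738, X), Pow(Add(3184, -1017), -1)) = Mul(Add(-2738, -308), Pow(Add(3184, -1017), -1)) = Mul(-3046, Pow(2167, -1)) = Mul(-3046, Rational(1, 2167)) = Rational(-3046, 2167)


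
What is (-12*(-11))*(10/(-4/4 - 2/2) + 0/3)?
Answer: -660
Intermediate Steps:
(-12*(-11))*(10/(-4/4 - 2/2) + 0/3) = 132*(10/(-4*¼ - 2*½) + 0*(⅓)) = 132*(10/(-1 - 1) + 0) = 132*(10/(-2) + 0) = 132*(10*(-½) + 0) = 132*(-5 + 0) = 132*(-5) = -660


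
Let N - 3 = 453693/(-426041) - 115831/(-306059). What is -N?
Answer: -301672976441/130393682419 ≈ -2.3136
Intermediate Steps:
N = 301672976441/130393682419 (N = 3 + (453693/(-426041) - 115831/(-306059)) = 3 + (453693*(-1/426041) - 115831*(-1/306059)) = 3 + (-453693/426041 + 115831/306059) = 3 - 89508070816/130393682419 = 301672976441/130393682419 ≈ 2.3136)
-N = -1*301672976441/130393682419 = -301672976441/130393682419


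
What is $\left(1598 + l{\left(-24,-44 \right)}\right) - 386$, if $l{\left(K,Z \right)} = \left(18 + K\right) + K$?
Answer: $1182$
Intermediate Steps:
$l{\left(K,Z \right)} = 18 + 2 K$
$\left(1598 + l{\left(-24,-44 \right)}\right) - 386 = \left(1598 + \left(18 + 2 \left(-24\right)\right)\right) - 386 = \left(1598 + \left(18 - 48\right)\right) - 386 = \left(1598 - 30\right) - 386 = 1568 - 386 = 1182$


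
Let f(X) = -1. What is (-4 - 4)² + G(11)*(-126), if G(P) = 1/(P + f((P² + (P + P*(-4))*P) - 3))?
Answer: 257/5 ≈ 51.400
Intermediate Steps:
G(P) = 1/(-1 + P) (G(P) = 1/(P - 1) = 1/(-1 + P))
(-4 - 4)² + G(11)*(-126) = (-4 - 4)² - 126/(-1 + 11) = (-8)² - 126/10 = 64 + (⅒)*(-126) = 64 - 63/5 = 257/5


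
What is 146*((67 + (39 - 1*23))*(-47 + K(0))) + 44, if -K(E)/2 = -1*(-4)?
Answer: -666446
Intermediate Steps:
K(E) = -8 (K(E) = -(-2)*(-4) = -2*4 = -8)
146*((67 + (39 - 1*23))*(-47 + K(0))) + 44 = 146*((67 + (39 - 1*23))*(-47 - 8)) + 44 = 146*((67 + (39 - 23))*(-55)) + 44 = 146*((67 + 16)*(-55)) + 44 = 146*(83*(-55)) + 44 = 146*(-4565) + 44 = -666490 + 44 = -666446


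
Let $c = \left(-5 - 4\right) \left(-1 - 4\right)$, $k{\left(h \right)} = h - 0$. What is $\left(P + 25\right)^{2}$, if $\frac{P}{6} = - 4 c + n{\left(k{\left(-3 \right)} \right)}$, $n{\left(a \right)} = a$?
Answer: $1151329$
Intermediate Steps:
$k{\left(h \right)} = h$ ($k{\left(h \right)} = h + 0 = h$)
$c = 45$ ($c = \left(-9\right) \left(-5\right) = 45$)
$P = -1098$ ($P = 6 \left(\left(-4\right) 45 - 3\right) = 6 \left(-180 - 3\right) = 6 \left(-183\right) = -1098$)
$\left(P + 25\right)^{2} = \left(-1098 + 25\right)^{2} = \left(-1073\right)^{2} = 1151329$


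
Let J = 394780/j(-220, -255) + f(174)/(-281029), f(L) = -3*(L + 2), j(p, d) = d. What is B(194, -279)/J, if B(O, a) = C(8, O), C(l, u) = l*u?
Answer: -5561001852/5547224699 ≈ -1.0025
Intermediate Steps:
f(L) = -6 - 3*L (f(L) = -3*(2 + L) = -6 - 3*L)
B(O, a) = 8*O
J = -22188898796/14332479 (J = 394780/(-255) + (-6 - 3*174)/(-281029) = 394780*(-1/255) + (-6 - 522)*(-1/281029) = -78956/51 - 528*(-1/281029) = -78956/51 + 528/281029 = -22188898796/14332479 ≈ -1548.2)
B(194, -279)/J = (8*194)/(-22188898796/14332479) = 1552*(-14332479/22188898796) = -5561001852/5547224699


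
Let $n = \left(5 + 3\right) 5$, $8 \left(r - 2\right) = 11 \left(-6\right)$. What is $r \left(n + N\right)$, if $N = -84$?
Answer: $275$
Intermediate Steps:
$r = - \frac{25}{4}$ ($r = 2 + \frac{11 \left(-6\right)}{8} = 2 + \frac{1}{8} \left(-66\right) = 2 - \frac{33}{4} = - \frac{25}{4} \approx -6.25$)
$n = 40$ ($n = 8 \cdot 5 = 40$)
$r \left(n + N\right) = - \frac{25 \left(40 - 84\right)}{4} = \left(- \frac{25}{4}\right) \left(-44\right) = 275$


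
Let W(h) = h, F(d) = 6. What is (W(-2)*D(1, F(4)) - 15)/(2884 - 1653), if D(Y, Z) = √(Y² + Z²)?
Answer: -15/1231 - 2*√37/1231 ≈ -0.022068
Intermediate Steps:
(W(-2)*D(1, F(4)) - 15)/(2884 - 1653) = (-2*√(1² + 6²) - 15)/(2884 - 1653) = (-2*√(1 + 36) - 15)/1231 = (-2*√37 - 15)*(1/1231) = (-15 - 2*√37)*(1/1231) = -15/1231 - 2*√37/1231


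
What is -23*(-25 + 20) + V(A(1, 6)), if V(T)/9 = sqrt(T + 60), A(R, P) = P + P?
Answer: 115 + 54*sqrt(2) ≈ 191.37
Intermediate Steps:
A(R, P) = 2*P
V(T) = 9*sqrt(60 + T) (V(T) = 9*sqrt(T + 60) = 9*sqrt(60 + T))
-23*(-25 + 20) + V(A(1, 6)) = -23*(-25 + 20) + 9*sqrt(60 + 2*6) = -23*(-5) + 9*sqrt(60 + 12) = 115 + 9*sqrt(72) = 115 + 9*(6*sqrt(2)) = 115 + 54*sqrt(2)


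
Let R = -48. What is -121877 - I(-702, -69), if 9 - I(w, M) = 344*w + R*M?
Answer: -360062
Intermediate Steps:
I(w, M) = 9 - 344*w + 48*M (I(w, M) = 9 - (344*w - 48*M) = 9 - (-48*M + 344*w) = 9 + (-344*w + 48*M) = 9 - 344*w + 48*M)
-121877 - I(-702, -69) = -121877 - (9 - 344*(-702) + 48*(-69)) = -121877 - (9 + 241488 - 3312) = -121877 - 1*238185 = -121877 - 238185 = -360062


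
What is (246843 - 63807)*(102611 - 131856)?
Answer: -5352887820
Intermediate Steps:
(246843 - 63807)*(102611 - 131856) = 183036*(-29245) = -5352887820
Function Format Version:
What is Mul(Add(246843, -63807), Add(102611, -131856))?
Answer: -5352887820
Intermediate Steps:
Mul(Add(246843, -63807), Add(102611, -131856)) = Mul(183036, -29245) = -5352887820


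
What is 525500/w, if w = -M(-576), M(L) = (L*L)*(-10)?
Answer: 26275/165888 ≈ 0.15839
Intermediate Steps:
M(L) = -10*L² (M(L) = L²*(-10) = -10*L²)
w = 3317760 (w = -(-10)*(-576)² = -(-10)*331776 = -1*(-3317760) = 3317760)
525500/w = 525500/3317760 = 525500*(1/3317760) = 26275/165888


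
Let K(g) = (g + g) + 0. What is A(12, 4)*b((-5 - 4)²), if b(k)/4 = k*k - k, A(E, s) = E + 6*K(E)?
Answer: 4043520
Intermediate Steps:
K(g) = 2*g (K(g) = 2*g + 0 = 2*g)
A(E, s) = 13*E (A(E, s) = E + 6*(2*E) = E + 12*E = 13*E)
b(k) = -4*k + 4*k² (b(k) = 4*(k*k - k) = 4*(k² - k) = -4*k + 4*k²)
A(12, 4)*b((-5 - 4)²) = (13*12)*(4*(-5 - 4)²*(-1 + (-5 - 4)²)) = 156*(4*(-9)²*(-1 + (-9)²)) = 156*(4*81*(-1 + 81)) = 156*(4*81*80) = 156*25920 = 4043520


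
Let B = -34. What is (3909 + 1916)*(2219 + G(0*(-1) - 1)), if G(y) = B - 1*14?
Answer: 12646075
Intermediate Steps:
G(y) = -48 (G(y) = -34 - 1*14 = -34 - 14 = -48)
(3909 + 1916)*(2219 + G(0*(-1) - 1)) = (3909 + 1916)*(2219 - 48) = 5825*2171 = 12646075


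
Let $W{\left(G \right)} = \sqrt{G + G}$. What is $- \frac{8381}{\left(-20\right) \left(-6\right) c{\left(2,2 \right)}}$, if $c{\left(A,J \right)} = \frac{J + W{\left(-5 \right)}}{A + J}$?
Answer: $- \frac{8381}{210} + \frac{8381 i \sqrt{10}}{420} \approx -39.91 + 63.102 i$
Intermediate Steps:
$W{\left(G \right)} = \sqrt{2} \sqrt{G}$ ($W{\left(G \right)} = \sqrt{2 G} = \sqrt{2} \sqrt{G}$)
$c{\left(A,J \right)} = \frac{J + i \sqrt{10}}{A + J}$ ($c{\left(A,J \right)} = \frac{J + \sqrt{2} \sqrt{-5}}{A + J} = \frac{J + \sqrt{2} i \sqrt{5}}{A + J} = \frac{J + i \sqrt{10}}{A + J}$)
$- \frac{8381}{\left(-20\right) \left(-6\right) c{\left(2,2 \right)}} = - \frac{8381}{\left(-20\right) \left(-6\right) \frac{2 + i \sqrt{10}}{2 + 2}} = - \frac{8381}{120 \frac{2 + i \sqrt{10}}{4}} = - \frac{8381}{120 \left(\frac{1}{2} + \frac{i \sqrt{10}}{4}\right)} = - \frac{8381}{60 + 30 i \sqrt{10}}$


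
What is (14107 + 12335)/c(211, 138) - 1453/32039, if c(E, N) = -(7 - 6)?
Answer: -847176691/32039 ≈ -26442.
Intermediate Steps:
c(E, N) = -1 (c(E, N) = -1*1 = -1)
(14107 + 12335)/c(211, 138) - 1453/32039 = (14107 + 12335)/(-1) - 1453/32039 = 26442*(-1) - 1453*1/32039 = -26442 - 1453/32039 = -847176691/32039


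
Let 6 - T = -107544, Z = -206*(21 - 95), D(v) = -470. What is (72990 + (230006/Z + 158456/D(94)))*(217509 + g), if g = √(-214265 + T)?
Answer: 28311112426941201/1791170 + 130160648189*I*√106715/1791170 ≈ 1.5806e+10 + 2.3739e+7*I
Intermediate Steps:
Z = 15244 (Z = -206*(-74) = 15244)
T = 107550 (T = 6 - 1*(-107544) = 6 + 107544 = 107550)
g = I*√106715 (g = √(-214265 + 107550) = √(-106715) = I*√106715 ≈ 326.67*I)
(72990 + (230006/Z + 158456/D(94)))*(217509 + g) = (72990 + (230006/15244 + 158456/(-470)))*(217509 + I*√106715) = (72990 + (230006*(1/15244) + 158456*(-1/470)))*(217509 + I*√106715) = (72990 + (115003/7622 - 79228/235))*(217509 + I*√106715) = (72990 - 576850111/1791170)*(217509 + I*√106715) = 130160648189*(217509 + I*√106715)/1791170 = 28311112426941201/1791170 + 130160648189*I*√106715/1791170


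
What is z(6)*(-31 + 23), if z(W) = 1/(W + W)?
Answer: -⅔ ≈ -0.66667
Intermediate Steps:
z(W) = 1/(2*W)
z(6)*(-31 + 23) = ((½)/6)*(-31 + 23) = ((½)*(⅙))*(-8) = (1/12)*(-8) = -⅔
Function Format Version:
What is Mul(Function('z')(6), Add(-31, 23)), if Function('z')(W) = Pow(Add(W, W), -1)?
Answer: Rational(-2, 3) ≈ -0.66667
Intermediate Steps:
Function('z')(W) = Mul(Rational(1, 2), Pow(W, -1)) (Function('z')(W) = Pow(Mul(2, W), -1) = Mul(Rational(1, 2), Pow(W, -1)))
Mul(Function('z')(6), Add(-31, 23)) = Mul(Mul(Rational(1, 2), Pow(6, -1)), Add(-31, 23)) = Mul(Mul(Rational(1, 2), Rational(1, 6)), -8) = Mul(Rational(1, 12), -8) = Rational(-2, 3)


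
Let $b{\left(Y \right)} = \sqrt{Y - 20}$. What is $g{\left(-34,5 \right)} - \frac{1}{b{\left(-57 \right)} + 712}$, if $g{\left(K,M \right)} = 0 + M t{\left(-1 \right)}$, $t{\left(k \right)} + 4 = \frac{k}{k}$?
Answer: $\frac{- 15 \sqrt{77} + 10681 i}{\sqrt{77} - 712 i} \approx -15.001 + 1.7307 \cdot 10^{-5} i$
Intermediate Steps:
$b{\left(Y \right)} = \sqrt{-20 + Y}$
$t{\left(k \right)} = -3$ ($t{\left(k \right)} = -4 + \frac{k}{k} = -4 + 1 = -3$)
$g{\left(K,M \right)} = - 3 M$ ($g{\left(K,M \right)} = 0 + M \left(-3\right) = 0 - 3 M = - 3 M$)
$g{\left(-34,5 \right)} - \frac{1}{b{\left(-57 \right)} + 712} = \left(-3\right) 5 - \frac{1}{\sqrt{-20 - 57} + 712} = -15 - \frac{1}{\sqrt{-77} + 712} = -15 - \frac{1}{i \sqrt{77} + 712} = -15 - \frac{1}{712 + i \sqrt{77}}$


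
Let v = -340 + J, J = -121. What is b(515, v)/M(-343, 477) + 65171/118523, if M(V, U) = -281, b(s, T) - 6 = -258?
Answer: 48180847/33304963 ≈ 1.4467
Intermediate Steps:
v = -461 (v = -340 - 121 = -461)
b(s, T) = -252 (b(s, T) = 6 - 258 = -252)
b(515, v)/M(-343, 477) + 65171/118523 = -252/(-281) + 65171/118523 = -252*(-1/281) + 65171*(1/118523) = 252/281 + 65171/118523 = 48180847/33304963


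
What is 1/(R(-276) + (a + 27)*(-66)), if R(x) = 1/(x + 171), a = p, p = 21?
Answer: -105/332641 ≈ -0.00031566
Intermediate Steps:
a = 21
R(x) = 1/(171 + x)
1/(R(-276) + (a + 27)*(-66)) = 1/(1/(171 - 276) + (21 + 27)*(-66)) = 1/(1/(-105) + 48*(-66)) = 1/(-1/105 - 3168) = 1/(-332641/105) = -105/332641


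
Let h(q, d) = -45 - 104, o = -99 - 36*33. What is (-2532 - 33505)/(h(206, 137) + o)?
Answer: 36037/1436 ≈ 25.095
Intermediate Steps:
o = -1287 (o = -99 - 1188 = -1287)
h(q, d) = -149
(-2532 - 33505)/(h(206, 137) + o) = (-2532 - 33505)/(-149 - 1287) = -36037/(-1436) = -36037*(-1/1436) = 36037/1436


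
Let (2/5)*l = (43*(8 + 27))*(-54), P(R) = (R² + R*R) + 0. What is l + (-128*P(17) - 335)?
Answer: -277494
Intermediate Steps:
P(R) = 2*R² (P(R) = (R² + R²) + 0 = 2*R² + 0 = 2*R²)
l = -203175 (l = 5*((43*(8 + 27))*(-54))/2 = 5*((43*35)*(-54))/2 = 5*(1505*(-54))/2 = (5/2)*(-81270) = -203175)
l + (-128*P(17) - 335) = -203175 + (-256*17² - 335) = -203175 + (-256*289 - 335) = -203175 + (-128*578 - 335) = -203175 + (-73984 - 335) = -203175 - 74319 = -277494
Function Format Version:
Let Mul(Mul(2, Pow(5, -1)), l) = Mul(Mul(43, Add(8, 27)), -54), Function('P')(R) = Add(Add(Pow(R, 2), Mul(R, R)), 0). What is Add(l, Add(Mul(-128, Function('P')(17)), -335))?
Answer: -277494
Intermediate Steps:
Function('P')(R) = Mul(2, Pow(R, 2)) (Function('P')(R) = Add(Add(Pow(R, 2), Pow(R, 2)), 0) = Add(Mul(2, Pow(R, 2)), 0) = Mul(2, Pow(R, 2)))
l = -203175 (l = Mul(Rational(5, 2), Mul(Mul(43, Add(8, 27)), -54)) = Mul(Rational(5, 2), Mul(Mul(43, 35), -54)) = Mul(Rational(5, 2), Mul(1505, -54)) = Mul(Rational(5, 2), -81270) = -203175)
Add(l, Add(Mul(-128, Function('P')(17)), -335)) = Add(-203175, Add(Mul(-128, Mul(2, Pow(17, 2))), -335)) = Add(-203175, Add(Mul(-128, Mul(2, 289)), -335)) = Add(-203175, Add(Mul(-128, 578), -335)) = Add(-203175, Add(-73984, -335)) = Add(-203175, -74319) = -277494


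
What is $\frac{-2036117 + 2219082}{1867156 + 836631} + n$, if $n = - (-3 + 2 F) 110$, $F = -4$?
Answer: $\frac{3271765235}{2703787} \approx 1210.1$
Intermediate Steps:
$n = 1210$ ($n = - (-3 + 2 \left(-4\right)) 110 = - (-3 - 8) 110 = \left(-1\right) \left(-11\right) 110 = 11 \cdot 110 = 1210$)
$\frac{-2036117 + 2219082}{1867156 + 836631} + n = \frac{-2036117 + 2219082}{1867156 + 836631} + 1210 = \frac{182965}{2703787} + 1210 = \frac{3271765235}{2703787}$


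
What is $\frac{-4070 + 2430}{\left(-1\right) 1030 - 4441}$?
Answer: $\frac{1640}{5471} \approx 0.29976$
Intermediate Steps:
$\frac{-4070 + 2430}{\left(-1\right) 1030 - 4441} = - \frac{1640}{-1030 - 4441} = - \frac{1640}{-5471} = \left(-1640\right) \left(- \frac{1}{5471}\right) = \frac{1640}{5471}$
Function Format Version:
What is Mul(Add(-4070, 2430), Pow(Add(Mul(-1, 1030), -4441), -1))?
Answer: Rational(1640, 5471) ≈ 0.29976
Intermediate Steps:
Mul(Add(-4070, 2430), Pow(Add(Mul(-1, 1030), -4441), -1)) = Mul(-1640, Pow(Add(-1030, -4441), -1)) = Mul(-1640, Pow(-5471, -1)) = Mul(-1640, Rational(-1, 5471)) = Rational(1640, 5471)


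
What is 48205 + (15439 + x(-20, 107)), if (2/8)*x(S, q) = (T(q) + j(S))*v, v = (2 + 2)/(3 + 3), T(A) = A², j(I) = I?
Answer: 282364/3 ≈ 94121.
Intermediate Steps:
v = ⅔ (v = 4/6 = 4*(⅙) = ⅔ ≈ 0.66667)
x(S, q) = 8*S/3 + 8*q²/3 (x(S, q) = 4*((q² + S)*(⅔)) = 4*((S + q²)*(⅔)) = 4*(2*S/3 + 2*q²/3) = 8*S/3 + 8*q²/3)
48205 + (15439 + x(-20, 107)) = 48205 + (15439 + ((8/3)*(-20) + (8/3)*107²)) = 48205 + (15439 + (-160/3 + (8/3)*11449)) = 48205 + (15439 + (-160/3 + 91592/3)) = 48205 + (15439 + 91432/3) = 48205 + 137749/3 = 282364/3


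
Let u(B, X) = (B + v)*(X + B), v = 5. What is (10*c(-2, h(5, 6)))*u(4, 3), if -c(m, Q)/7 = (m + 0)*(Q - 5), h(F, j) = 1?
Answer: -35280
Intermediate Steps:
c(m, Q) = -7*m*(-5 + Q) (c(m, Q) = -7*(m + 0)*(Q - 5) = -7*m*(-5 + Q))
u(B, X) = (5 + B)*(B + X) (u(B, X) = (B + 5)*(X + B) = (5 + B)*(B + X))
(10*c(-2, h(5, 6)))*u(4, 3) = (10*(7*(-2)*(5 - 1*1)))*(4² + 5*4 + 5*3 + 4*3) = (10*(7*(-2)*(5 - 1)))*(16 + 20 + 15 + 12) = (10*(7*(-2)*4))*63 = (10*(-56))*63 = -560*63 = -35280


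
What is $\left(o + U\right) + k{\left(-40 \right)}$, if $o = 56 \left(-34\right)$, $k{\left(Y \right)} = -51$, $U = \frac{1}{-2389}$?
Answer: $- \frac{4670496}{2389} \approx -1955.0$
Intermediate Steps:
$U = - \frac{1}{2389} \approx -0.00041859$
$o = -1904$
$\left(o + U\right) + k{\left(-40 \right)} = \left(-1904 - \frac{1}{2389}\right) - 51 = - \frac{4548657}{2389} - 51 = - \frac{4670496}{2389}$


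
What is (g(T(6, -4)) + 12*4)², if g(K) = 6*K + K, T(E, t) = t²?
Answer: 25600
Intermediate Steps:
g(K) = 7*K
(g(T(6, -4)) + 12*4)² = (7*(-4)² + 12*4)² = (7*16 + 48)² = (112 + 48)² = 160² = 25600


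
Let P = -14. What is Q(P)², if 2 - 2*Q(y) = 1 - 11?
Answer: 36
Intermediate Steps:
Q(y) = 6 (Q(y) = 1 - (1 - 11)/2 = 1 - ½*(-10) = 1 + 5 = 6)
Q(P)² = 6² = 36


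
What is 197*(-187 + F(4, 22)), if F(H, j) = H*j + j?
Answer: -15169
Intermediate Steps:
F(H, j) = j + H*j
197*(-187 + F(4, 22)) = 197*(-187 + 22*(1 + 4)) = 197*(-187 + 22*5) = 197*(-187 + 110) = 197*(-77) = -15169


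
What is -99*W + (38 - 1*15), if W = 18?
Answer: -1759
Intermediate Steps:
-99*W + (38 - 1*15) = -99*18 + (38 - 1*15) = -1782 + (38 - 15) = -1782 + 23 = -1759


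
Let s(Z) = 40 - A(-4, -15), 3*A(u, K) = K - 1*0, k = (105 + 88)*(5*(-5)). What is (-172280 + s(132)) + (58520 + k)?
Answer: -118540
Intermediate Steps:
k = -4825 (k = 193*(-25) = -4825)
A(u, K) = K/3 (A(u, K) = (K - 1*0)/3 = (K + 0)/3 = K/3)
s(Z) = 45 (s(Z) = 40 - (-15)/3 = 40 - 1*(-5) = 40 + 5 = 45)
(-172280 + s(132)) + (58520 + k) = (-172280 + 45) + (58520 - 4825) = -172235 + 53695 = -118540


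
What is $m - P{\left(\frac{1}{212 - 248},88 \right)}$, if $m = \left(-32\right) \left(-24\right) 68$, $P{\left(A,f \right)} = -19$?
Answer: $52243$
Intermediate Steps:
$m = 52224$ ($m = 768 \cdot 68 = 52224$)
$m - P{\left(\frac{1}{212 - 248},88 \right)} = 52224 - -19 = 52224 + 19 = 52243$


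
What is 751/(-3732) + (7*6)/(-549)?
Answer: -63227/227652 ≈ -0.27774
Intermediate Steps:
751/(-3732) + (7*6)/(-549) = 751*(-1/3732) + 42*(-1/549) = -751/3732 - 14/183 = -63227/227652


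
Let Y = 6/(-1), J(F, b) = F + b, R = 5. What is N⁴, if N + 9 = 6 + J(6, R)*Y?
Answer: 22667121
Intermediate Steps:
Y = -6 (Y = 6*(-1) = -6)
N = -69 (N = -9 + (6 + (6 + 5)*(-6)) = -9 + (6 + 11*(-6)) = -9 + (6 - 66) = -9 - 60 = -69)
N⁴ = (-69)⁴ = 22667121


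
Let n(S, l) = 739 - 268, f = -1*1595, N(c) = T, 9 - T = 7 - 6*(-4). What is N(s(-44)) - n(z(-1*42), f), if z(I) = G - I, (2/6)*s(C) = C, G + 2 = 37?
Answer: -493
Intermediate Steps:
G = 35 (G = -2 + 37 = 35)
s(C) = 3*C
z(I) = 35 - I
T = -22 (T = 9 - (7 - 6*(-4)) = 9 - (7 + 24) = 9 - 1*31 = 9 - 31 = -22)
N(c) = -22
f = -1595
n(S, l) = 471
N(s(-44)) - n(z(-1*42), f) = -22 - 1*471 = -22 - 471 = -493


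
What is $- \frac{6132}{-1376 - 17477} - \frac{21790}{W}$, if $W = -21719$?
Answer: $\frac{543987778}{409468307} \approx 1.3285$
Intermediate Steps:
$- \frac{6132}{-1376 - 17477} - \frac{21790}{W} = - \frac{6132}{-1376 - 17477} - \frac{21790}{-21719} = - \frac{6132}{-18853} - - \frac{21790}{21719} = \left(-6132\right) \left(- \frac{1}{18853}\right) + \frac{21790}{21719} = \frac{6132}{18853} + \frac{21790}{21719} = \frac{543987778}{409468307}$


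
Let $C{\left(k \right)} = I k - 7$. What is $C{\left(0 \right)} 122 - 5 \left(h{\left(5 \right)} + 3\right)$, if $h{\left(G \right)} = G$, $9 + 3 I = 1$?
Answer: $-894$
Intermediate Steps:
$I = - \frac{8}{3}$ ($I = -3 + \frac{1}{3} \cdot 1 = -3 + \frac{1}{3} = - \frac{8}{3} \approx -2.6667$)
$C{\left(k \right)} = -7 - \frac{8 k}{3}$ ($C{\left(k \right)} = - \frac{8 k}{3} - 7 = -7 - \frac{8 k}{3}$)
$C{\left(0 \right)} 122 - 5 \left(h{\left(5 \right)} + 3\right) = \left(-7 - 0\right) 122 - 5 \left(5 + 3\right) = \left(-7 + 0\right) 122 - 40 = \left(-7\right) 122 - 40 = -854 - 40 = -894$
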